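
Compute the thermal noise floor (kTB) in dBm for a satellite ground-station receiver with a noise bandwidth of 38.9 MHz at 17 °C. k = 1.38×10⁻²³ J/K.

T = 17 °C + 273.15 = 290.15 K
P_n = kTB = 1.38×10⁻²³ × 290.15 × 3.89×10⁷ = 1.56×10⁻¹³ W
In dBm: 10 log₁₀(1.56×10⁻¹³ / 10⁻³) = −98.1 dBm

−98.1 dBm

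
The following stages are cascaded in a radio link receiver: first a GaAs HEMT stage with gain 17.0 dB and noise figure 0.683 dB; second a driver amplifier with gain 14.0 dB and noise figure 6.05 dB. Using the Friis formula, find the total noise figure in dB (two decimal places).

Convert to linear (a loss of L dB is a gain of −L dB): F_i = 10^(NF_i/10), G_i = 10^(G_i,dB/10)
  Stage 1: F_1 = 10^(0.683/10) = 1.170, G_1 = 10^(17.0/10) = 50.12
  Stage 2: F_2 = 10^(6.05/10) = 4.027, G_2 = 10^(14.0/10) = 25.12
Friis cascade:
  F = 1.170 + (4.027 − 1)/50.12 = 1.231
NF = 10 log₁₀(1.231) = 0.90 dB

0.90 dB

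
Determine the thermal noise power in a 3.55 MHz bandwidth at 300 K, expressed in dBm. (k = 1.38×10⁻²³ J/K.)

P_n = kTB = 1.38×10⁻²³ × 300 × 3.55×10⁶ = 1.47×10⁻¹⁴ W
In dBm: 10 log₁₀(1.47×10⁻¹⁴ / 10⁻³) = −108.3 dBm

−108.3 dBm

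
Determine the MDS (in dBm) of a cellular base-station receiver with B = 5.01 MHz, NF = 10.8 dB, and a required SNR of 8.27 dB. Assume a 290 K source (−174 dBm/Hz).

−87.9 dBm

Sensitivity = −174 + 10 log₁₀(B) + NF + SNR_min
= −174 + 67 + 10.8 + 8.27
= −87.93 dBm → −87.9 dBm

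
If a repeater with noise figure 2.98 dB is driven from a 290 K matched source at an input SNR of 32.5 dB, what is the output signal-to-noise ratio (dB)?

29.52 dB

By definition F = SNR_in/SNR_out, so in dB: SNR_out = SNR_in − NF
SNR_out = 32.5 − 2.98 = 29.52 dB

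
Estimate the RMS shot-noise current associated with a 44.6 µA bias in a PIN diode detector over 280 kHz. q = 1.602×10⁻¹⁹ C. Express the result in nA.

2.00 nA

I_n = √(2qI·B)
2qI·B = 2 × 1.602×10⁻¹⁹ × 4.46×10⁻⁵ × 2.80×10⁵ = 4.00×10⁻¹⁸ A²
I_n = √(4.00×10⁻¹⁸) = 2.00×10⁻⁹ A = 2.00 nA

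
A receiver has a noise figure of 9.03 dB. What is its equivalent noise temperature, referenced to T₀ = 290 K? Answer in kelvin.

F = 10^(9.03/10) = 7.99834
T_e = (F − 1)·T₀ = (7.99834 − 1) × 290 = 2030 K

2030 K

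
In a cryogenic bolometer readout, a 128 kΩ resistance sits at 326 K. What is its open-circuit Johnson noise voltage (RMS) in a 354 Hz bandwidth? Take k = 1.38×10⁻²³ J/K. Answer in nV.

V_n = √(4kTRB)
4kTRB = 4 × 1.38×10⁻²³ × 326 × 1.28×10⁵ × 3.54×10² = 8.15×10⁻¹³ V²
V_n = √(8.15×10⁻¹³) = 9.03×10⁻⁷ V = 903 nV

903 nV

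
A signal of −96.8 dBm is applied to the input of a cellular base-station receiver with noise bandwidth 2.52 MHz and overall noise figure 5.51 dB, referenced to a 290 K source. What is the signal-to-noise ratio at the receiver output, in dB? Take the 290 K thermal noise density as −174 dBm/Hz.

7.7 dB

Noise floor: N = −174 + 10 log₁₀(B) + NF
10 log₁₀(2.52×10⁶) = 64.01 dB
N = −174 + 64.01 + 5.51 = −104.48 dBm
SNR = P_sig − N = −96.8 − (−104.48) = 7.68 dB → 7.7 dB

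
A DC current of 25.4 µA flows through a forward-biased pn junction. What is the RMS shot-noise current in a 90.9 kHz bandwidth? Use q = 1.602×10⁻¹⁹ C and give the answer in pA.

860 pA

I_n = √(2qI·B)
2qI·B = 2 × 1.602×10⁻¹⁹ × 2.54×10⁻⁵ × 9.09×10⁴ = 7.40×10⁻¹⁹ A²
I_n = √(7.40×10⁻¹⁹) = 8.60×10⁻¹⁰ A = 860 pA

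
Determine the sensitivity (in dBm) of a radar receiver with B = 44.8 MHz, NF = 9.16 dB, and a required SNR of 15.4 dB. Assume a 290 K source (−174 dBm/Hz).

Sensitivity = −174 + 10 log₁₀(B) + NF + SNR_min
= −174 + 76.51 + 9.16 + 15.4
= −72.93 dBm → −72.9 dBm

−72.9 dBm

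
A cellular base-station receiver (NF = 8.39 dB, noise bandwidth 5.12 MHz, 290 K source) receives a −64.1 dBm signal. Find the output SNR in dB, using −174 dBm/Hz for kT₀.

34.4 dB

Noise floor: N = −174 + 10 log₁₀(B) + NF
10 log₁₀(5.12×10⁶) = 67.09 dB
N = −174 + 67.09 + 8.39 = −98.52 dBm
SNR = P_sig − N = −64.1 − (−98.52) = 34.42 dB → 34.4 dB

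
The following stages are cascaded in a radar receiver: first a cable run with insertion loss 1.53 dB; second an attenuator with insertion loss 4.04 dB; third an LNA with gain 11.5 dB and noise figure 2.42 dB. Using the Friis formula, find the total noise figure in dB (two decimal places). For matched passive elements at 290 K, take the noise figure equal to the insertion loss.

7.99 dB

Convert to linear (a loss of L dB is a gain of −L dB): F_i = 10^(NF_i/10), G_i = 10^(G_i,dB/10)
  Stage 1: F_1 = 10^(1.53/10) = 1.422, G_1 = 10^(−1.53/10) = 0.7031
  Stage 2: F_2 = 10^(4.04/10) = 2.535, G_2 = 10^(−4.04/10) = 0.3945
  Stage 3: F_3 = 10^(2.42/10) = 1.746, G_3 = 10^(11.5/10) = 14.13
Friis cascade:
  F = 1.422 + (2.535 − 1)/0.7031 + (1.746 − 1)/0.2773 = 6.295
NF = 10 log₁₀(6.295) = 7.99 dB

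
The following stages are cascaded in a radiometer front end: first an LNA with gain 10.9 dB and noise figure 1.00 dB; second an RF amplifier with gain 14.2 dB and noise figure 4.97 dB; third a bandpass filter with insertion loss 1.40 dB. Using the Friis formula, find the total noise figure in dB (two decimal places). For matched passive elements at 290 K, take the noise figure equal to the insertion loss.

Convert to linear (a loss of L dB is a gain of −L dB): F_i = 10^(NF_i/10), G_i = 10^(G_i,dB/10)
  Stage 1: F_1 = 10^(1.00/10) = 1.259, G_1 = 10^(10.9/10) = 12.30
  Stage 2: F_2 = 10^(4.97/10) = 3.141, G_2 = 10^(14.2/10) = 26.30
  Stage 3: F_3 = 10^(1.40/10) = 1.380, G_3 = 10^(−1.40/10) = 0.7244
Friis cascade:
  F = 1.259 + (3.141 − 1)/12.30 + (1.380 − 1)/323.6 = 1.434
NF = 10 log₁₀(1.434) = 1.57 dB

1.57 dB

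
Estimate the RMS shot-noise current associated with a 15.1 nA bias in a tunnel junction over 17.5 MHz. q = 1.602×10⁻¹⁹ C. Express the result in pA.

291 pA

I_n = √(2qI·B)
2qI·B = 2 × 1.602×10⁻¹⁹ × 1.51×10⁻⁸ × 1.75×10⁷ = 8.47×10⁻²⁰ A²
I_n = √(8.47×10⁻²⁰) = 2.91×10⁻¹⁰ A = 291 pA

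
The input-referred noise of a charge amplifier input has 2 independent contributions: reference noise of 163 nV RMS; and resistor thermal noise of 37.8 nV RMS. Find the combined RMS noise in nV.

167 nV

Uncorrelated sources add in power (mean-square): V_tot = √(ΣV_i²)
V_tot = √[(1.63×10⁻⁷)² + (3.78×10⁻⁸)²] = 1.67×10⁻⁷ V = 167 nV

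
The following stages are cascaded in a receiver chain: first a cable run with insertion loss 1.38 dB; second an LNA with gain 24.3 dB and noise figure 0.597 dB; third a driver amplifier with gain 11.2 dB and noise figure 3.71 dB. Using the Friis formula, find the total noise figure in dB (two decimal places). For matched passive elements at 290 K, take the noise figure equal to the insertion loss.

2.00 dB

Convert to linear (a loss of L dB is a gain of −L dB): F_i = 10^(NF_i/10), G_i = 10^(G_i,dB/10)
  Stage 1: F_1 = 10^(1.38/10) = 1.374, G_1 = 10^(−1.38/10) = 0.7278
  Stage 2: F_2 = 10^(0.597/10) = 1.147, G_2 = 10^(24.3/10) = 269.2
  Stage 3: F_3 = 10^(3.71/10) = 2.350, G_3 = 10^(11.2/10) = 13.18
Friis cascade:
  F = 1.374 + (1.147 − 1)/0.7278 + (2.350 − 1)/195.9 = 1.583
NF = 10 log₁₀(1.583) = 2.00 dB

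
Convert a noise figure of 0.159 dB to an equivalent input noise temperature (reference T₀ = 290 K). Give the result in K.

10.8 K

F = 10^(0.159/10) = 1.03729
T_e = (F − 1)·T₀ = (1.03729 − 1) × 290 = 10.8 K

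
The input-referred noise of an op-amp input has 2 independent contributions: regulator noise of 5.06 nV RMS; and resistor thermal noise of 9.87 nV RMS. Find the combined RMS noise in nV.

11.1 nV

Uncorrelated sources add in power (mean-square): V_tot = √(ΣV_i²)
V_tot = √[(5.06×10⁻⁹)² + (9.87×10⁻⁹)²] = 1.11×10⁻⁸ V = 11.1 nV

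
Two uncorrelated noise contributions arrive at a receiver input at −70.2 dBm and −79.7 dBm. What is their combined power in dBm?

Convert to linear, add, convert back:
P₁ = 9.55×10⁻¹¹ W, P₂ = 1.07×10⁻¹¹ W
P_tot = 1.06×10⁻¹⁰ W → 10 log₁₀(P_tot / 10⁻³) = −69.7 dBm

−69.7 dBm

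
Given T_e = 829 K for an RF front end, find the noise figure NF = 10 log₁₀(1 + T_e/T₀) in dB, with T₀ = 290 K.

5.86 dB

F = 1 + T_e/T₀ = 1 + 829/290 = 3.85862
NF = 10 log₁₀(3.85862) = 5.86 dB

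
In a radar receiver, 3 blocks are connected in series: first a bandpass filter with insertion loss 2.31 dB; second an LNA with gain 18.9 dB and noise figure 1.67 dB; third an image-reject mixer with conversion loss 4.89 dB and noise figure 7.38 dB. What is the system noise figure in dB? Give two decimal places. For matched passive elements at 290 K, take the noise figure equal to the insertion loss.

Convert to linear (a loss of L dB is a gain of −L dB): F_i = 10^(NF_i/10), G_i = 10^(G_i,dB/10)
  Stage 1: F_1 = 10^(2.31/10) = 1.702, G_1 = 10^(−2.31/10) = 0.5875
  Stage 2: F_2 = 10^(1.67/10) = 1.469, G_2 = 10^(18.9/10) = 77.62
  Stage 3: F_3 = 10^(7.38/10) = 5.470, G_3 = 10^(−4.89/10) = 0.3243
Friis cascade:
  F = 1.702 + (1.469 − 1)/0.5875 + (5.470 − 1)/45.60 = 2.598
NF = 10 log₁₀(2.598) = 4.15 dB

4.15 dB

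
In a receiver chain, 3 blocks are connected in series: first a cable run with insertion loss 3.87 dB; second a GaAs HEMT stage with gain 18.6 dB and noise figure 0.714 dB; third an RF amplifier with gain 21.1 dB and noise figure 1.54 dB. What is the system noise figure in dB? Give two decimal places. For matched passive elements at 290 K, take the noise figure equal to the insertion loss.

Convert to linear (a loss of L dB is a gain of −L dB): F_i = 10^(NF_i/10), G_i = 10^(G_i,dB/10)
  Stage 1: F_1 = 10^(3.87/10) = 2.438, G_1 = 10^(−3.87/10) = 0.4102
  Stage 2: F_2 = 10^(0.714/10) = 1.179, G_2 = 10^(18.6/10) = 72.44
  Stage 3: F_3 = 10^(1.54/10) = 1.426, G_3 = 10^(21.1/10) = 128.8
Friis cascade:
  F = 2.438 + (1.179 − 1)/0.4102 + (1.426 − 1)/29.72 = 2.888
NF = 10 log₁₀(2.888) = 4.61 dB

4.61 dB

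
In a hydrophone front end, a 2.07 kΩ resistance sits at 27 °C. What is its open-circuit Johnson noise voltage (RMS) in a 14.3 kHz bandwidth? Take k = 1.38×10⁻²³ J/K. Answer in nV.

T = 27 °C + 273.15 = 300.15 K
V_n = √(4kTRB)
4kTRB = 4 × 1.38×10⁻²³ × 300.15 × 2.07×10³ × 1.43×10⁴ = 4.90×10⁻¹³ V²
V_n = √(4.90×10⁻¹³) = 7.00×10⁻⁷ V = 700 nV

700 nV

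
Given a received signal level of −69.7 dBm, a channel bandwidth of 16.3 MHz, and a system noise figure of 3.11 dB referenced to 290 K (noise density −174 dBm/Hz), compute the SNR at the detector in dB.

Noise floor: N = −174 + 10 log₁₀(B) + NF
10 log₁₀(1.63×10⁷) = 72.12 dB
N = −174 + 72.12 + 3.11 = −98.77 dBm
SNR = P_sig − N = −69.7 − (−98.77) = 29.07 dB → 29.1 dB

29.1 dB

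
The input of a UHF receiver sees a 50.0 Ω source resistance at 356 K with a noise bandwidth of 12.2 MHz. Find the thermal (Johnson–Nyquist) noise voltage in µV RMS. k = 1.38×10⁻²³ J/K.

3.46 µV

V_n = √(4kTRB)
4kTRB = 4 × 1.38×10⁻²³ × 356 × 5.00×10¹ × 1.22×10⁷ = 1.20×10⁻¹¹ V²
V_n = √(1.20×10⁻¹¹) = 3.46×10⁻⁶ V = 3.46 µV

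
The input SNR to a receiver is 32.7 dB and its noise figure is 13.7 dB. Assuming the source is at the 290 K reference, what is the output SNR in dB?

19.0 dB

By definition F = SNR_in/SNR_out, so in dB: SNR_out = SNR_in − NF
SNR_out = 32.7 − 13.7 = 19.0 dB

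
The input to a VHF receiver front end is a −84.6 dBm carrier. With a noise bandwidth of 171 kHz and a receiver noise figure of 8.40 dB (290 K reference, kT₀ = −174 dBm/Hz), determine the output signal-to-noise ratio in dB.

28.7 dB

Noise floor: N = −174 + 10 log₁₀(B) + NF
10 log₁₀(1.71×10⁵) = 52.33 dB
N = −174 + 52.33 + 8.40 = −113.27 dBm
SNR = P_sig − N = −84.6 − (−113.27) = 28.67 dB → 28.7 dB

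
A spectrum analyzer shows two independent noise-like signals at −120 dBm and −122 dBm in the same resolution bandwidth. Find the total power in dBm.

−117.9 dBm

Convert to linear, add, convert back:
P₁ = 1.00×10⁻¹⁵ W, P₂ = 6.31×10⁻¹⁶ W
P_tot = 1.63×10⁻¹⁵ W → 10 log₁₀(P_tot / 10⁻³) = −117.9 dBm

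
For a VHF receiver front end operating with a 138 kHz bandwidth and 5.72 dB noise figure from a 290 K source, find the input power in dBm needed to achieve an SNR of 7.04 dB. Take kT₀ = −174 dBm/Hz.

Sensitivity = −174 + 10 log₁₀(B) + NF + SNR_min
= −174 + 51.4 + 5.72 + 7.04
= −109.84 dBm → −109.8 dBm

−109.8 dBm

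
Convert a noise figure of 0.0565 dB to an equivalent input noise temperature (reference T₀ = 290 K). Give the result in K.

F = 10^(0.0565/10) = 1.01309
T_e = (F − 1)·T₀ = (1.01309 − 1) × 290 = 3.80 K

3.80 K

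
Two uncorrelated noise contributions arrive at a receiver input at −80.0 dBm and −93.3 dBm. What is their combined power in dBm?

−79.8 dBm

Convert to linear, add, convert back:
P₁ = 1.00×10⁻¹¹ W, P₂ = 4.68×10⁻¹³ W
P_tot = 1.05×10⁻¹¹ W → 10 log₁₀(P_tot / 10⁻³) = −79.8 dBm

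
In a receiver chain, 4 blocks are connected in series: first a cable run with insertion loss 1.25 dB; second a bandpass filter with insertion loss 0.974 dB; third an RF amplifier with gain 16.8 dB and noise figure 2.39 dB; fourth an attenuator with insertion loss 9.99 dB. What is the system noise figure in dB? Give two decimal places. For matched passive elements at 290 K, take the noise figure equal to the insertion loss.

5.06 dB

Convert to linear (a loss of L dB is a gain of −L dB): F_i = 10^(NF_i/10), G_i = 10^(G_i,dB/10)
  Stage 1: F_1 = 10^(1.25/10) = 1.334, G_1 = 10^(−1.25/10) = 0.7499
  Stage 2: F_2 = 10^(0.974/10) = 1.251, G_2 = 10^(−0.974/10) = 0.7991
  Stage 3: F_3 = 10^(2.39/10) = 1.734, G_3 = 10^(16.8/10) = 47.86
  Stage 4: F_4 = 10^(9.99/10) = 9.977, G_4 = 10^(−9.99/10) = 0.1002
Friis cascade:
  F = 1.334 + (1.251 − 1)/0.7499 + (1.734 − 1)/0.5992 + (9.977 − 1)/28.68 = 3.206
NF = 10 log₁₀(3.206) = 5.06 dB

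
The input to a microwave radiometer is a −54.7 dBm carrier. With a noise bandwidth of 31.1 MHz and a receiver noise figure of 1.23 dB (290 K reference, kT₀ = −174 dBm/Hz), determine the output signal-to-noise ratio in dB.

43.1 dB

Noise floor: N = −174 + 10 log₁₀(B) + NF
10 log₁₀(3.11×10⁷) = 74.93 dB
N = −174 + 74.93 + 1.23 = −97.84 dBm
SNR = P_sig − N = −54.7 − (−97.84) = 43.14 dB → 43.1 dB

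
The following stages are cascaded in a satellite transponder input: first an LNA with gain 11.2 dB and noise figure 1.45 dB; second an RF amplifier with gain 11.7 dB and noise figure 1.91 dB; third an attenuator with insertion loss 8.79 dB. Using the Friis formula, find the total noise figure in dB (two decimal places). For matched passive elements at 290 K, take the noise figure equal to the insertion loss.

1.68 dB

Convert to linear (a loss of L dB is a gain of −L dB): F_i = 10^(NF_i/10), G_i = 10^(G_i,dB/10)
  Stage 1: F_1 = 10^(1.45/10) = 1.396, G_1 = 10^(11.2/10) = 13.18
  Stage 2: F_2 = 10^(1.91/10) = 1.552, G_2 = 10^(11.7/10) = 14.79
  Stage 3: F_3 = 10^(8.79/10) = 7.568, G_3 = 10^(−8.79/10) = 0.1321
Friis cascade:
  F = 1.396 + (1.552 − 1)/13.18 + (7.568 − 1)/195.0 = 1.472
NF = 10 log₁₀(1.472) = 1.68 dB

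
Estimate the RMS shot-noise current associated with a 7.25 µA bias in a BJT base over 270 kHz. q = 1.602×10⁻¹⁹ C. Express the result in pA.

I_n = √(2qI·B)
2qI·B = 2 × 1.602×10⁻¹⁹ × 7.25×10⁻⁶ × 2.70×10⁵ = 6.27×10⁻¹⁹ A²
I_n = √(6.27×10⁻¹⁹) = 7.92×10⁻¹⁰ A = 792 pA

792 pA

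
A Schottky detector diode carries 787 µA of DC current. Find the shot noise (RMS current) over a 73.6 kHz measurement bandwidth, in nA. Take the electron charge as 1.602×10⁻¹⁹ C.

I_n = √(2qI·B)
2qI·B = 2 × 1.602×10⁻¹⁹ × 7.87×10⁻⁴ × 7.36×10⁴ = 1.86×10⁻¹⁷ A²
I_n = √(1.86×10⁻¹⁷) = 4.31×10⁻⁹ A = 4.31 nA

4.31 nA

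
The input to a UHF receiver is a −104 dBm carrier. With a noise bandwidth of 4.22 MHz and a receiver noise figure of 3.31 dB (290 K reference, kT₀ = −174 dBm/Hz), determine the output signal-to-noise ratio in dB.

0.4 dB

Noise floor: N = −174 + 10 log₁₀(B) + NF
10 log₁₀(4.22×10⁶) = 66.25 dB
N = −174 + 66.25 + 3.31 = −104.44 dBm
SNR = P_sig − N = −104 − (−104.44) = 0.44 dB → 0.4 dB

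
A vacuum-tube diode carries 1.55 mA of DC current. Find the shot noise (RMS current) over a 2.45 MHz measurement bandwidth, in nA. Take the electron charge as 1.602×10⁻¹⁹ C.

34.9 nA

I_n = √(2qI·B)
2qI·B = 2 × 1.602×10⁻¹⁹ × 1.55×10⁻³ × 2.45×10⁶ = 1.22×10⁻¹⁵ A²
I_n = √(1.22×10⁻¹⁵) = 3.49×10⁻⁸ A = 34.9 nA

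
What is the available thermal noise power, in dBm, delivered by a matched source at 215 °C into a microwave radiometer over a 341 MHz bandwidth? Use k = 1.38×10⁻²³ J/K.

−86.4 dBm

T = 215 °C + 273.15 = 488.15 K
P_n = kTB = 1.38×10⁻²³ × 488.15 × 3.41×10⁸ = 2.30×10⁻¹² W
In dBm: 10 log₁₀(2.30×10⁻¹² / 10⁻³) = −86.4 dBm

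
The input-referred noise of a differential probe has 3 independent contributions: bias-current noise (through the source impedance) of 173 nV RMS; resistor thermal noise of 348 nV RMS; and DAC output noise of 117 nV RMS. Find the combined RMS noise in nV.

Uncorrelated sources add in power (mean-square): V_tot = √(ΣV_i²)
V_tot = √[(1.73×10⁻⁷)² + (3.48×10⁻⁷)² + (1.17×10⁻⁷)²] = 4.06×10⁻⁷ V = 406 nV

406 nV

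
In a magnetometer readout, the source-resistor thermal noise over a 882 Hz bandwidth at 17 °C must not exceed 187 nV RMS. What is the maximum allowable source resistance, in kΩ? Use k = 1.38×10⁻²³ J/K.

2.48 kΩ

T = 17 °C + 273.15 = 290.15 K
Johnson–Nyquist: V_n = √(4kTRB) ⇒ R = V_n² / (4kTB)
4kTB = 4 × 1.38×10⁻²³ × 290.15 × 8.82×10² = 1.41×10⁻¹⁷
R = (1.87×10⁻⁷)² / 1.41×10⁻¹⁷ = 2.48×10³ Ω = 2.48 kΩ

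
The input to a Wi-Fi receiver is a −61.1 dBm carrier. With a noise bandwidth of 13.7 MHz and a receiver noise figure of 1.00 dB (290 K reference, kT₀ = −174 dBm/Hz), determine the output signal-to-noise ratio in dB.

40.5 dB

Noise floor: N = −174 + 10 log₁₀(B) + NF
10 log₁₀(1.37×10⁷) = 71.37 dB
N = −174 + 71.37 + 1.00 = −101.63 dBm
SNR = P_sig − N = −61.1 − (−101.63) = 40.53 dB → 40.5 dB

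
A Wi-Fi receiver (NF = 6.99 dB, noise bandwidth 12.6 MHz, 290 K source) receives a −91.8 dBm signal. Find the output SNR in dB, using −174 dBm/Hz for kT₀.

Noise floor: N = −174 + 10 log₁₀(B) + NF
10 log₁₀(1.26×10⁷) = 71 dB
N = −174 + 71 + 6.99 = −96.01 dBm
SNR = P_sig − N = −91.8 − (−96.01) = 4.21 dB → 4.2 dB

4.2 dB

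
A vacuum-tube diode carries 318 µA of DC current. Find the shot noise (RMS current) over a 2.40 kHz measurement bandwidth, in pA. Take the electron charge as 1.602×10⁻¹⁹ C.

I_n = √(2qI·B)
2qI·B = 2 × 1.602×10⁻¹⁹ × 3.18×10⁻⁴ × 2.40×10³ = 2.45×10⁻¹⁹ A²
I_n = √(2.45×10⁻¹⁹) = 4.94×10⁻¹⁰ A = 494 pA

494 pA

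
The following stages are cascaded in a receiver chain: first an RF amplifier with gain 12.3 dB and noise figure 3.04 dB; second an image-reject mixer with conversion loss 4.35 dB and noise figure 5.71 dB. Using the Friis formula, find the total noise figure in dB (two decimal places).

Convert to linear (a loss of L dB is a gain of −L dB): F_i = 10^(NF_i/10), G_i = 10^(G_i,dB/10)
  Stage 1: F_1 = 10^(3.04/10) = 2.014, G_1 = 10^(12.3/10) = 16.98
  Stage 2: F_2 = 10^(5.71/10) = 3.724, G_2 = 10^(−4.35/10) = 0.3673
Friis cascade:
  F = 2.014 + (3.724 − 1)/16.98 = 2.174
NF = 10 log₁₀(2.174) = 3.37 dB

3.37 dB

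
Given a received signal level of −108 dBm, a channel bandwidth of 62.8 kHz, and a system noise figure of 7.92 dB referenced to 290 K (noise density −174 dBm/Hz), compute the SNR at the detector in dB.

Noise floor: N = −174 + 10 log₁₀(B) + NF
10 log₁₀(6.28×10⁴) = 47.98 dB
N = −174 + 47.98 + 7.92 = −118.10 dBm
SNR = P_sig − N = −108 − (−118.10) = 10.10 dB → 10.1 dB

10.1 dB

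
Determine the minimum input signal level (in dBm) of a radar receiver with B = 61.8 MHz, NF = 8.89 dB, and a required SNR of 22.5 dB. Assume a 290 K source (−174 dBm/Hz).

−64.7 dBm

Sensitivity = −174 + 10 log₁₀(B) + NF + SNR_min
= −174 + 77.91 + 8.89 + 22.5
= −64.70 dBm → −64.7 dBm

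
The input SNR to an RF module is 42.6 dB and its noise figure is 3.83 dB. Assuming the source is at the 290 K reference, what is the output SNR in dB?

By definition F = SNR_in/SNR_out, so in dB: SNR_out = SNR_in − NF
SNR_out = 42.6 − 3.83 = 38.77 dB

38.77 dB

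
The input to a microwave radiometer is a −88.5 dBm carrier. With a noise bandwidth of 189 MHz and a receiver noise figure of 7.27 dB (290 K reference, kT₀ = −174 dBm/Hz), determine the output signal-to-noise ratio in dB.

−4.5 dB

Noise floor: N = −174 + 10 log₁₀(B) + NF
10 log₁₀(1.89×10⁸) = 82.76 dB
N = −174 + 82.76 + 7.27 = −83.97 dBm
SNR = P_sig − N = −88.5 − (−83.97) = −4.53 dB → −4.5 dB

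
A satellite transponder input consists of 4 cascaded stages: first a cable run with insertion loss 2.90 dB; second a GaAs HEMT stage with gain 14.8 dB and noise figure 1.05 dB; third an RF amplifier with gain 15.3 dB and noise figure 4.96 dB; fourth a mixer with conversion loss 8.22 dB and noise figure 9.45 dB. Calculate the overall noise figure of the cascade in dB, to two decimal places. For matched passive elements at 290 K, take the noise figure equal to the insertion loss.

Convert to linear (a loss of L dB is a gain of −L dB): F_i = 10^(NF_i/10), G_i = 10^(G_i,dB/10)
  Stage 1: F_1 = 10^(2.90/10) = 1.950, G_1 = 10^(−2.90/10) = 0.5129
  Stage 2: F_2 = 10^(1.05/10) = 1.274, G_2 = 10^(14.8/10) = 30.20
  Stage 3: F_3 = 10^(4.96/10) = 3.133, G_3 = 10^(15.3/10) = 33.88
  Stage 4: F_4 = 10^(9.45/10) = 8.810, G_4 = 10^(−8.22/10) = 0.1507
Friis cascade:
  F = 1.950 + (1.274 − 1)/0.5129 + (3.133 − 1)/15.49 + (8.810 − 1)/524.8 = 2.636
NF = 10 log₁₀(2.636) = 4.21 dB

4.21 dB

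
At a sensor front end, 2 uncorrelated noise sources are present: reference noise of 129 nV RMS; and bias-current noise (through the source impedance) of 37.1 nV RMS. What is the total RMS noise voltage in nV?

134 nV

Uncorrelated sources add in power (mean-square): V_tot = √(ΣV_i²)
V_tot = √[(1.29×10⁻⁷)² + (3.71×10⁻⁸)²] = 1.34×10⁻⁷ V = 134 nV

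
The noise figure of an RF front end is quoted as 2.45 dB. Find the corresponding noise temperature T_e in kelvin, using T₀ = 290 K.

F = 10^(2.45/10) = 1.75792
T_e = (F − 1)·T₀ = (1.75792 − 1) × 290 = 220 K

220 K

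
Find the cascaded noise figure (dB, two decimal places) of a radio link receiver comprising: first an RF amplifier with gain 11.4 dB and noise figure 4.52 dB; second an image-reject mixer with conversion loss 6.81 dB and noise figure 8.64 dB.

Convert to linear (a loss of L dB is a gain of −L dB): F_i = 10^(NF_i/10), G_i = 10^(G_i,dB/10)
  Stage 1: F_1 = 10^(4.52/10) = 2.831, G_1 = 10^(11.4/10) = 13.80
  Stage 2: F_2 = 10^(8.64/10) = 7.311, G_2 = 10^(−6.81/10) = 0.2084
Friis cascade:
  F = 2.831 + (7.311 − 1)/13.80 = 3.289
NF = 10 log₁₀(3.289) = 5.17 dB

5.17 dB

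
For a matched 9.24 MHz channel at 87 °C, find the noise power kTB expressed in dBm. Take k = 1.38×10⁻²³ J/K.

T = 87 °C + 273.15 = 360.15 K
P_n = kTB = 1.38×10⁻²³ × 360.15 × 9.24×10⁶ = 4.59×10⁻¹⁴ W
In dBm: 10 log₁₀(4.59×10⁻¹⁴ / 10⁻³) = −103.4 dBm

−103.4 dBm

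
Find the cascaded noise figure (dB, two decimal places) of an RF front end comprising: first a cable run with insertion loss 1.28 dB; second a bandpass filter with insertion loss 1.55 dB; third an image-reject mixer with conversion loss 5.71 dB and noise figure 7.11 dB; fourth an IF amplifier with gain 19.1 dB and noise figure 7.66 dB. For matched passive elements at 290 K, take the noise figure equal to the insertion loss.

Convert to linear (a loss of L dB is a gain of −L dB): F_i = 10^(NF_i/10), G_i = 10^(G_i,dB/10)
  Stage 1: F_1 = 10^(1.28/10) = 1.343, G_1 = 10^(−1.28/10) = 0.7447
  Stage 2: F_2 = 10^(1.55/10) = 1.429, G_2 = 10^(−1.55/10) = 0.6998
  Stage 3: F_3 = 10^(7.11/10) = 5.140, G_3 = 10^(−5.71/10) = 0.2685
  Stage 4: F_4 = 10^(7.66/10) = 5.834, G_4 = 10^(19.1/10) = 81.28
Friis cascade:
  F = 1.343 + (1.429 − 1)/0.7447 + (5.140 − 1)/0.5212 + (5.834 − 1)/0.1400 = 44.40
NF = 10 log₁₀(44.40) = 16.47 dB

16.47 dB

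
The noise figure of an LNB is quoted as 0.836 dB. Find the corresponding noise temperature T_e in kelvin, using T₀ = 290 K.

61.6 K

F = 10^(0.836/10) = 1.21227
T_e = (F − 1)·T₀ = (1.21227 − 1) × 290 = 61.6 K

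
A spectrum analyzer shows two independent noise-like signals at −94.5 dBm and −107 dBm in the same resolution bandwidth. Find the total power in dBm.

−94.3 dBm

Convert to linear, add, convert back:
P₁ = 3.55×10⁻¹³ W, P₂ = 2.00×10⁻¹⁴ W
P_tot = 3.75×10⁻¹³ W → 10 log₁₀(P_tot / 10⁻³) = −94.3 dBm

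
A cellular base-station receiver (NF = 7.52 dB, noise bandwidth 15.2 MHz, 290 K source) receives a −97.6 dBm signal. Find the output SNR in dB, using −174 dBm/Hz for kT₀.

−2.9 dB

Noise floor: N = −174 + 10 log₁₀(B) + NF
10 log₁₀(1.52×10⁷) = 71.82 dB
N = −174 + 71.82 + 7.52 = −94.66 dBm
SNR = P_sig − N = −97.6 − (−94.66) = −2.94 dB → −2.9 dB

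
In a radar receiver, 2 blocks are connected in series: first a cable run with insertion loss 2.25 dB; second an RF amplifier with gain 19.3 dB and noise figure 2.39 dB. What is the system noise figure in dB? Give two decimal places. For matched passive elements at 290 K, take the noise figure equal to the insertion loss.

Convert to linear (a loss of L dB is a gain of −L dB): F_i = 10^(NF_i/10), G_i = 10^(G_i,dB/10)
  Stage 1: F_1 = 10^(2.25/10) = 1.679, G_1 = 10^(−2.25/10) = 0.5957
  Stage 2: F_2 = 10^(2.39/10) = 1.734, G_2 = 10^(19.3/10) = 85.11
Friis cascade:
  F = 1.679 + (1.734 − 1)/0.5957 = 2.911
NF = 10 log₁₀(2.911) = 4.64 dB

4.64 dB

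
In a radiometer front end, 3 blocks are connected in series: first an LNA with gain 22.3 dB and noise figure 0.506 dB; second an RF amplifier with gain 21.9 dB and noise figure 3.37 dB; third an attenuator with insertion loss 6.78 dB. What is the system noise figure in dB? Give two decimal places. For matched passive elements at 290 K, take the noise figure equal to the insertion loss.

Convert to linear (a loss of L dB is a gain of −L dB): F_i = 10^(NF_i/10), G_i = 10^(G_i,dB/10)
  Stage 1: F_1 = 10^(0.506/10) = 1.124, G_1 = 10^(22.3/10) = 169.8
  Stage 2: F_2 = 10^(3.37/10) = 2.173, G_2 = 10^(21.9/10) = 154.9
  Stage 3: F_3 = 10^(6.78/10) = 4.764, G_3 = 10^(−6.78/10) = 0.2099
Friis cascade:
  F = 1.124 + (2.173 − 1)/169.8 + (4.764 − 1)/2.630×10⁴ = 1.131
NF = 10 log₁₀(1.131) = 0.53 dB

0.53 dB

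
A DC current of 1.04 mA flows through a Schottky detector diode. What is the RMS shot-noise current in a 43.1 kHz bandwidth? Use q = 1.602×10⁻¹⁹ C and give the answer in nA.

3.79 nA

I_n = √(2qI·B)
2qI·B = 2 × 1.602×10⁻¹⁹ × 1.04×10⁻³ × 4.31×10⁴ = 1.44×10⁻¹⁷ A²
I_n = √(1.44×10⁻¹⁷) = 3.79×10⁻⁹ A = 3.79 nA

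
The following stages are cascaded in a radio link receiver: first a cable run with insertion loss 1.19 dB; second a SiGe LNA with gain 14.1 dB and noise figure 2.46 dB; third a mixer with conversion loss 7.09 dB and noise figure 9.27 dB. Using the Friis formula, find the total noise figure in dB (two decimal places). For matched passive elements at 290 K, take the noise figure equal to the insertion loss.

Convert to linear (a loss of L dB is a gain of −L dB): F_i = 10^(NF_i/10), G_i = 10^(G_i,dB/10)
  Stage 1: F_1 = 10^(1.19/10) = 1.315, G_1 = 10^(−1.19/10) = 0.7603
  Stage 2: F_2 = 10^(2.46/10) = 1.762, G_2 = 10^(14.1/10) = 25.70
  Stage 3: F_3 = 10^(9.27/10) = 8.453, G_3 = 10^(−7.09/10) = 0.1954
Friis cascade:
  F = 1.315 + (1.762 − 1)/0.7603 + (8.453 − 1)/19.54 = 2.699
NF = 10 log₁₀(2.699) = 4.31 dB

4.31 dB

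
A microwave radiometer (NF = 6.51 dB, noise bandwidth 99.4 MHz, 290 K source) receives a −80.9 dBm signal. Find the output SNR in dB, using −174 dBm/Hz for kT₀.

Noise floor: N = −174 + 10 log₁₀(B) + NF
10 log₁₀(9.94×10⁷) = 79.97 dB
N = −174 + 79.97 + 6.51 = −87.52 dBm
SNR = P_sig − N = −80.9 − (−87.52) = 6.62 dB → 6.6 dB

6.6 dB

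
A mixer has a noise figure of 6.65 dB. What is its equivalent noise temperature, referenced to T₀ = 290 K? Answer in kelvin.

F = 10^(6.65/10) = 4.62381
T_e = (F − 1)·T₀ = (4.62381 − 1) × 290 = 1051 K

1051 K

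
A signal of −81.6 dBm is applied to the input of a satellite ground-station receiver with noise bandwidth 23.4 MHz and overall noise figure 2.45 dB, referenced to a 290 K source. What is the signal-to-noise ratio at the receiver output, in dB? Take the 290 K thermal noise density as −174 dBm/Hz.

Noise floor: N = −174 + 10 log₁₀(B) + NF
10 log₁₀(2.34×10⁷) = 73.69 dB
N = −174 + 73.69 + 2.45 = −97.86 dBm
SNR = P_sig − N = −81.6 − (−97.86) = 16.26 dB → 16.3 dB

16.3 dB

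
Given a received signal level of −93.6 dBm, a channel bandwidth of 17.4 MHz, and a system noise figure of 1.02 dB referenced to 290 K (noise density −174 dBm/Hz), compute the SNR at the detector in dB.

Noise floor: N = −174 + 10 log₁₀(B) + NF
10 log₁₀(1.74×10⁷) = 72.41 dB
N = −174 + 72.41 + 1.02 = −100.57 dBm
SNR = P_sig − N = −93.6 − (−100.57) = 6.97 dB → 7.0 dB

7.0 dB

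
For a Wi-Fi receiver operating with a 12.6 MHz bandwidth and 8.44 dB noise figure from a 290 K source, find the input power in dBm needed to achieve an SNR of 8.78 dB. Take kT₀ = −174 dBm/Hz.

Sensitivity = −174 + 10 log₁₀(B) + NF + SNR_min
= −174 + 71 + 8.44 + 8.78
= −85.78 dBm → −85.8 dBm

−85.8 dBm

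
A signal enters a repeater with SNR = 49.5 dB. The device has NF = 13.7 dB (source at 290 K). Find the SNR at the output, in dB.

35.8 dB

By definition F = SNR_in/SNR_out, so in dB: SNR_out = SNR_in − NF
SNR_out = 49.5 − 13.7 = 35.8 dB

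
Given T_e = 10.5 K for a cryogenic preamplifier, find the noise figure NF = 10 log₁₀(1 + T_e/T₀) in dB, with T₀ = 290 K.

F = 1 + T_e/T₀ = 1 + 10.5/290 = 1.03621
NF = 10 log₁₀(1.03621) = 0.154 dB

0.154 dB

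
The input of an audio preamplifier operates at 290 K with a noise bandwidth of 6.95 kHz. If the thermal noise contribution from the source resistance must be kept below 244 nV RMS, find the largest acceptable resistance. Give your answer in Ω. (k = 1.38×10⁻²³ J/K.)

535 Ω

Johnson–Nyquist: V_n = √(4kTRB) ⇒ R = V_n² / (4kTB)
4kTB = 4 × 1.38×10⁻²³ × 290 × 6.95×10³ = 1.11×10⁻¹⁶
R = (2.44×10⁻⁷)² / 1.11×10⁻¹⁶ = 5.35×10² Ω = 535 Ω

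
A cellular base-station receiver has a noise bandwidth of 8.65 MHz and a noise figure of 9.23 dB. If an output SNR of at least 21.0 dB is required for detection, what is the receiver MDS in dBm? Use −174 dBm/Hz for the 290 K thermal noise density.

Sensitivity = −174 + 10 log₁₀(B) + NF + SNR_min
= −174 + 69.37 + 9.23 + 21.0
= −74.40 dBm → −74.4 dBm

−74.4 dBm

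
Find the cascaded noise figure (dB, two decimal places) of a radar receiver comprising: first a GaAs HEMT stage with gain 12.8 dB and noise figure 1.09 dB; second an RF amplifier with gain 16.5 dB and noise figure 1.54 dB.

Convert to linear (a loss of L dB is a gain of −L dB): F_i = 10^(NF_i/10), G_i = 10^(G_i,dB/10)
  Stage 1: F_1 = 10^(1.09/10) = 1.285, G_1 = 10^(12.8/10) = 19.05
  Stage 2: F_2 = 10^(1.54/10) = 1.426, G_2 = 10^(16.5/10) = 44.67
Friis cascade:
  F = 1.285 + (1.426 − 1)/19.05 = 1.308
NF = 10 log₁₀(1.308) = 1.16 dB

1.16 dB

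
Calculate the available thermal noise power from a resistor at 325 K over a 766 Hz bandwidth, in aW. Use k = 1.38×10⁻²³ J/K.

3.44 aW

P_n = kTB = 1.38×10⁻²³ × 325 × 7.66×10² = 3.44×10⁻¹⁸ W = 3.44 aW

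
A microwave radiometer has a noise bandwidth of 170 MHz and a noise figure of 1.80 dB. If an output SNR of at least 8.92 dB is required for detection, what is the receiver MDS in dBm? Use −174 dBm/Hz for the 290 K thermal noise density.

−81.0 dBm

Sensitivity = −174 + 10 log₁₀(B) + NF + SNR_min
= −174 + 82.3 + 1.80 + 8.92
= −80.98 dBm → −81.0 dBm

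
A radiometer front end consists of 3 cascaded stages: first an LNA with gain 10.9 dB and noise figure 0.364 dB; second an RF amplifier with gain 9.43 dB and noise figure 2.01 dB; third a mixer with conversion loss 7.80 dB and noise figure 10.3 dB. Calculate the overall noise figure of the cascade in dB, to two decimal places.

Convert to linear (a loss of L dB is a gain of −L dB): F_i = 10^(NF_i/10), G_i = 10^(G_i,dB/10)
  Stage 1: F_1 = 10^(0.364/10) = 1.087, G_1 = 10^(10.9/10) = 12.30
  Stage 2: F_2 = 10^(2.01/10) = 1.589, G_2 = 10^(9.43/10) = 8.770
  Stage 3: F_3 = 10^(10.3/10) = 10.72, G_3 = 10^(−7.80/10) = 0.1660
Friis cascade:
  F = 1.087 + (1.589 − 1)/12.30 + (10.72 − 1)/107.9 = 1.225
NF = 10 log₁₀(1.225) = 0.88 dB

0.88 dB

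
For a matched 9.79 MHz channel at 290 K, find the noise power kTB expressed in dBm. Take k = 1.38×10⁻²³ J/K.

−104.1 dBm

P_n = kTB = 1.38×10⁻²³ × 290 × 9.79×10⁶ = 3.92×10⁻¹⁴ W
In dBm: 10 log₁₀(3.92×10⁻¹⁴ / 10⁻³) = −104.1 dBm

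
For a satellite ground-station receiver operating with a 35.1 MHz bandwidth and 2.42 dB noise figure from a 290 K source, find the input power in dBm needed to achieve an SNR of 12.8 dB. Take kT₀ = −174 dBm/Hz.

−83.3 dBm

Sensitivity = −174 + 10 log₁₀(B) + NF + SNR_min
= −174 + 75.45 + 2.42 + 12.8
= −83.33 dBm → −83.3 dBm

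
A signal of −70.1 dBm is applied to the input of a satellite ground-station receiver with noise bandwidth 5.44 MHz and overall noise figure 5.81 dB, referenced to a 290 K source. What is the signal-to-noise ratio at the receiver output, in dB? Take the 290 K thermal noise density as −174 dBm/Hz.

30.7 dB

Noise floor: N = −174 + 10 log₁₀(B) + NF
10 log₁₀(5.44×10⁶) = 67.36 dB
N = −174 + 67.36 + 5.81 = −100.83 dBm
SNR = P_sig − N = −70.1 − (−100.83) = 30.73 dB → 30.7 dB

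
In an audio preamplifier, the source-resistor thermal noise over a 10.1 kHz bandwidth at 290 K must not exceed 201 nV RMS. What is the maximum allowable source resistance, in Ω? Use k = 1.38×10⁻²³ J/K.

Johnson–Nyquist: V_n = √(4kTRB) ⇒ R = V_n² / (4kTB)
4kTB = 4 × 1.38×10⁻²³ × 290 × 1.01×10⁴ = 1.62×10⁻¹⁶
R = (2.01×10⁻⁷)² / 1.62×10⁻¹⁶ = 2.50×10² Ω = 250 Ω

250 Ω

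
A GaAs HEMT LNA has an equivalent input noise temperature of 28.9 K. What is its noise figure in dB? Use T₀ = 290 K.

0.413 dB

F = 1 + T_e/T₀ = 1 + 28.9/290 = 1.09966
NF = 10 log₁₀(1.09966) = 0.413 dB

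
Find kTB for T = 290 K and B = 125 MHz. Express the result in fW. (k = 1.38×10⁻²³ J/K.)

500 fW

P_n = kTB = 1.38×10⁻²³ × 290 × 1.25×10⁸ = 5.00×10⁻¹³ W = 500 fW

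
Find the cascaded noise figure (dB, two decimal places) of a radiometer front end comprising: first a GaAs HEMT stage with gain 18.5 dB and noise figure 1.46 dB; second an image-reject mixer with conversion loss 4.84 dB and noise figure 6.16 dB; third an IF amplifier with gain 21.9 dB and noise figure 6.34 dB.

Convert to linear (a loss of L dB is a gain of −L dB): F_i = 10^(NF_i/10), G_i = 10^(G_i,dB/10)
  Stage 1: F_1 = 10^(1.46/10) = 1.400, G_1 = 10^(18.5/10) = 70.79
  Stage 2: F_2 = 10^(6.16/10) = 4.130, G_2 = 10^(−4.84/10) = 0.3281
  Stage 3: F_3 = 10^(6.34/10) = 4.305, G_3 = 10^(21.9/10) = 154.9
Friis cascade:
  F = 1.400 + (4.130 − 1)/70.79 + (4.305 − 1)/23.23 = 1.586
NF = 10 log₁₀(1.586) = 2.00 dB

2.00 dB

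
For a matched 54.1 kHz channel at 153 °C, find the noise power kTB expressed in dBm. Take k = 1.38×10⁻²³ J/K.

T = 153 °C + 273.15 = 426.15 K
P_n = kTB = 1.38×10⁻²³ × 426.15 × 5.41×10⁴ = 3.18×10⁻¹⁶ W
In dBm: 10 log₁₀(3.18×10⁻¹⁶ / 10⁻³) = −125.0 dBm

−125.0 dBm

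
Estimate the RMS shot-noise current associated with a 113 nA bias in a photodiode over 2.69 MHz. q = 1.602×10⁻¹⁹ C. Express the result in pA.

312 pA

I_n = √(2qI·B)
2qI·B = 2 × 1.602×10⁻¹⁹ × 1.13×10⁻⁷ × 2.69×10⁶ = 9.74×10⁻²⁰ A²
I_n = √(9.74×10⁻²⁰) = 3.12×10⁻¹⁰ A = 312 pA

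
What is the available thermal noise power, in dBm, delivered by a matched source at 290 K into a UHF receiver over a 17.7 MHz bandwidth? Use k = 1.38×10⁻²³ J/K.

−101.5 dBm

P_n = kTB = 1.38×10⁻²³ × 290 × 1.77×10⁷ = 7.08×10⁻¹⁴ W
In dBm: 10 log₁₀(7.08×10⁻¹⁴ / 10⁻³) = −101.5 dBm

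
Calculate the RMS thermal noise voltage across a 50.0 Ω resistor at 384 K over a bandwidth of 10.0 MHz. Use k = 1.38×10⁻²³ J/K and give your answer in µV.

3.26 µV

V_n = √(4kTRB)
4kTRB = 4 × 1.38×10⁻²³ × 384 × 5.00×10¹ × 1.00×10⁷ = 1.06×10⁻¹¹ V²
V_n = √(1.06×10⁻¹¹) = 3.26×10⁻⁶ V = 3.26 µV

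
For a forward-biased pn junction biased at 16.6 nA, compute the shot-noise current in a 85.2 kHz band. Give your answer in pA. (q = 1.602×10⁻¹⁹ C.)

I_n = √(2qI·B)
2qI·B = 2 × 1.602×10⁻¹⁹ × 1.66×10⁻⁸ × 8.52×10⁴ = 4.53×10⁻²² A²
I_n = √(4.53×10⁻²²) = 2.13×10⁻¹¹ A = 21.3 pA

21.3 pA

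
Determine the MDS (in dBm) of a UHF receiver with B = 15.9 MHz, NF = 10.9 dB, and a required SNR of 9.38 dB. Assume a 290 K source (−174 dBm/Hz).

Sensitivity = −174 + 10 log₁₀(B) + NF + SNR_min
= −174 + 72.01 + 10.9 + 9.38
= −81.71 dBm → −81.7 dBm

−81.7 dBm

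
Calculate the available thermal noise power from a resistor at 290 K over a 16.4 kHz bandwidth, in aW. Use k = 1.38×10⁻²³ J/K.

P_n = kTB = 1.38×10⁻²³ × 290 × 1.64×10⁴ = 6.56×10⁻¹⁷ W = 65.6 aW

65.6 aW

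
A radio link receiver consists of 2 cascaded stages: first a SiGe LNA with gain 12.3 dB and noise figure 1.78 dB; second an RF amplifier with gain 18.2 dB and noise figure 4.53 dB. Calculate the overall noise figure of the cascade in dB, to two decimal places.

2.08 dB

Convert to linear (a loss of L dB is a gain of −L dB): F_i = 10^(NF_i/10), G_i = 10^(G_i,dB/10)
  Stage 1: F_1 = 10^(1.78/10) = 1.507, G_1 = 10^(12.3/10) = 16.98
  Stage 2: F_2 = 10^(4.53/10) = 2.838, G_2 = 10^(18.2/10) = 66.07
Friis cascade:
  F = 1.507 + (2.838 − 1)/16.98 = 1.615
NF = 10 log₁₀(1.615) = 2.08 dB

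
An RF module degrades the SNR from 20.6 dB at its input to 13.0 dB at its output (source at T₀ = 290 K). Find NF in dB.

7.6 dB

NF (dB) = SNR_in(dB) − SNR_out(dB) when the source is at T₀
NF = 20.6 − 13.0 = 7.6 dB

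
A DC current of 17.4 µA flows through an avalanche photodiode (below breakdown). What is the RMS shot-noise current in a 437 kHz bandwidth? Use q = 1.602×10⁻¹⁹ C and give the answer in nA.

1.56 nA

I_n = √(2qI·B)
2qI·B = 2 × 1.602×10⁻¹⁹ × 1.74×10⁻⁵ × 4.37×10⁵ = 2.44×10⁻¹⁸ A²
I_n = √(2.44×10⁻¹⁸) = 1.56×10⁻⁹ A = 1.56 nA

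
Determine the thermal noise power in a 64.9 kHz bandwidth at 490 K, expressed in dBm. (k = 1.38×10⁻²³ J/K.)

−123.6 dBm

P_n = kTB = 1.38×10⁻²³ × 490 × 6.49×10⁴ = 4.39×10⁻¹⁶ W
In dBm: 10 log₁₀(4.39×10⁻¹⁶ / 10⁻³) = −123.6 dBm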